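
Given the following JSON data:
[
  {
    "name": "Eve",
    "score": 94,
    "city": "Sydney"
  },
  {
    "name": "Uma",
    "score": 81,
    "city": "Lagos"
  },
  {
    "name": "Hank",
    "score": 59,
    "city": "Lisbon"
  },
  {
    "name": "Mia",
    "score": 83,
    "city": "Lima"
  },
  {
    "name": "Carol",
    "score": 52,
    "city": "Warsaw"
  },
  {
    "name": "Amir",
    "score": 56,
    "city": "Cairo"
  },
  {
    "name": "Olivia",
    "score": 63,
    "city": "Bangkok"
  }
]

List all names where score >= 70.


Filtering records where score >= 70:
  Eve (score=94) -> YES
  Uma (score=81) -> YES
  Hank (score=59) -> no
  Mia (score=83) -> YES
  Carol (score=52) -> no
  Amir (score=56) -> no
  Olivia (score=63) -> no


ANSWER: Eve, Uma, Mia


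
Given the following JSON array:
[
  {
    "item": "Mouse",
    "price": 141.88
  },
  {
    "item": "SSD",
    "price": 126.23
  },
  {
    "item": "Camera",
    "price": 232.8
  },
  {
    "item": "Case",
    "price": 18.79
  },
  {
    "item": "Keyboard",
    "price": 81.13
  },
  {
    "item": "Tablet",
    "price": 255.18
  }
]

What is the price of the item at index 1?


Array index 1 -> SSD
price = 126.23

ANSWER: 126.23


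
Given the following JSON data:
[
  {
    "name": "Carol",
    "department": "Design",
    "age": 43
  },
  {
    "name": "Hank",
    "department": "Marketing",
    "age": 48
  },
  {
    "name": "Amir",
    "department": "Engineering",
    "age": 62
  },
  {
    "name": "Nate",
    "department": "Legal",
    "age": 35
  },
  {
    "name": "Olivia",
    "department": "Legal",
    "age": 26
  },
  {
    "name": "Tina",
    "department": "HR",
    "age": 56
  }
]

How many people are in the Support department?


Scanning records for department = Support
  No matches found
Count: 0

ANSWER: 0


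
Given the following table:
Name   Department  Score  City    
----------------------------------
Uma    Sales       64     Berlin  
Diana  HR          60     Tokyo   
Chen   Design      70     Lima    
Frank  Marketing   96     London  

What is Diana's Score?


Row 2: Diana
Score = 60

ANSWER: 60


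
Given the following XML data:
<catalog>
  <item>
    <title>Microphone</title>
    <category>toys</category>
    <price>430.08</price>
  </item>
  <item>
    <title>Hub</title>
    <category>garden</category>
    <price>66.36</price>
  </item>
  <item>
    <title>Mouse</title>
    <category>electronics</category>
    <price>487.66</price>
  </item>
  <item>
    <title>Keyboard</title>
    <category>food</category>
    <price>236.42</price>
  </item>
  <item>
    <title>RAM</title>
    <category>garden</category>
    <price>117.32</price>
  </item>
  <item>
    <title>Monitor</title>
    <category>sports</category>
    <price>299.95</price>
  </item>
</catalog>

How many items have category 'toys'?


Scanning <item> elements for <category>toys</category>:
  Item 1: Microphone -> MATCH
Count: 1

ANSWER: 1


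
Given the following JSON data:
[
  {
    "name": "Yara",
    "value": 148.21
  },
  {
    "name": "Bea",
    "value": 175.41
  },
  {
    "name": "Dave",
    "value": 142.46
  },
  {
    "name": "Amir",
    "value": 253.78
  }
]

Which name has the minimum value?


Comparing values:
  Yara: 148.21
  Bea: 175.41
  Dave: 142.46
  Amir: 253.78
Minimum: Dave (142.46)

ANSWER: Dave


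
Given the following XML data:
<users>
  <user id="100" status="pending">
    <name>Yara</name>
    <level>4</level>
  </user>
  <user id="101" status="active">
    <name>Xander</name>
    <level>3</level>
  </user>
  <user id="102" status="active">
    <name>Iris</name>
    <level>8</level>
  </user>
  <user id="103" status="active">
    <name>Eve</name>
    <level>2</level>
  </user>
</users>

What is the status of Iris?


Finding user with name = Iris
user id="102" status="active"

ANSWER: active


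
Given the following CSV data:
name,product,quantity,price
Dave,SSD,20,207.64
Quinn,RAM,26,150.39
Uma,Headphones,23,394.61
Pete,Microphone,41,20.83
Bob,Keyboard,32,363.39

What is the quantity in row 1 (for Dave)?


Row 1: Dave
Column 'quantity' = 20

ANSWER: 20


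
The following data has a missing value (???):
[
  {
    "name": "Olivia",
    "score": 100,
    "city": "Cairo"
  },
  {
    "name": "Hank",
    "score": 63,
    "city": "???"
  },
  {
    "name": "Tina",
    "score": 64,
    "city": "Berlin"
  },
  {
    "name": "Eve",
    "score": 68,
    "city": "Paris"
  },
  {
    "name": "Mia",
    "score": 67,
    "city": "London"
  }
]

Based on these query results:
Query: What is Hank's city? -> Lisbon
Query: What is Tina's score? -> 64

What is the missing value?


The missing value is Hank's city
From query: Hank's city = Lisbon

ANSWER: Lisbon


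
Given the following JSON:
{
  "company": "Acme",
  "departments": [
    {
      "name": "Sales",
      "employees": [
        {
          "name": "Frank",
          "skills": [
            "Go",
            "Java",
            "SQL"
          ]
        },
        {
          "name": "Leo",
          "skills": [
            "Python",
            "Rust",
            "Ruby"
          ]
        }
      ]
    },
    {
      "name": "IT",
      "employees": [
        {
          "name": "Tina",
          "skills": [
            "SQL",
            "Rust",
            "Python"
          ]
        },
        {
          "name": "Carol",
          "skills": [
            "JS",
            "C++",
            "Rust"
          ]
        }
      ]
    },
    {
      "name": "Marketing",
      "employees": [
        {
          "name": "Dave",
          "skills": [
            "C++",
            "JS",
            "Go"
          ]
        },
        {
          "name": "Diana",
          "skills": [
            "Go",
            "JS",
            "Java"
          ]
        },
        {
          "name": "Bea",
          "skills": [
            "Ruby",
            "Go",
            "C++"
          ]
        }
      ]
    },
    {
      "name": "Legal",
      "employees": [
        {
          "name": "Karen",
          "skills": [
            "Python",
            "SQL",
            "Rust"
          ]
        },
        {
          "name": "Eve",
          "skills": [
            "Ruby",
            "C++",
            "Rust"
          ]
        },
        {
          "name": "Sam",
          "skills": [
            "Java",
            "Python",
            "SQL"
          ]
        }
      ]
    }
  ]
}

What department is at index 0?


Path: departments[0].name
Value: Sales

ANSWER: Sales


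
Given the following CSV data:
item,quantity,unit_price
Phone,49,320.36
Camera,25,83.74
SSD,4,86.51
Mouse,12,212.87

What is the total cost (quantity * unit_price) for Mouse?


Row: Mouse
quantity = 12
unit_price = 212.87
total = 12 * 212.87 = 2554.44

ANSWER: 2554.44


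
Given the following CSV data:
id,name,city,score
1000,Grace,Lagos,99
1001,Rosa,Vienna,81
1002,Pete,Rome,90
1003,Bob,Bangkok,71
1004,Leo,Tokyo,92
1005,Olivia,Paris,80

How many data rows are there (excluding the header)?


Counting rows (excluding header):
Header: id,name,city,score
Data rows: 6

ANSWER: 6


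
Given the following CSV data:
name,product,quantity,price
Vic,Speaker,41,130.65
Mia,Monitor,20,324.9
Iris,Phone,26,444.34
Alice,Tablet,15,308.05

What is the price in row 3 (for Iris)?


Row 3: Iris
Column 'price' = 444.34

ANSWER: 444.34


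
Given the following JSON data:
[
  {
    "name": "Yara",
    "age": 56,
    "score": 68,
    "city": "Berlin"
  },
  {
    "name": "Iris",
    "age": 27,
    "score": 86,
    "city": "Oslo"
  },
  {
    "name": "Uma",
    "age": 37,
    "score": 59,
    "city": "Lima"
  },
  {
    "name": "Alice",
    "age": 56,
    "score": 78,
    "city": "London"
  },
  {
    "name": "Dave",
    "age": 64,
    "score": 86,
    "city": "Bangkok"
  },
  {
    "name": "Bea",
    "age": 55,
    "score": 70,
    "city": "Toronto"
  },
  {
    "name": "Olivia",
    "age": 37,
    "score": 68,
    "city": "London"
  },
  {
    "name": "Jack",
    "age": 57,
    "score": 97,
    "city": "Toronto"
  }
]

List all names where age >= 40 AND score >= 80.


Checking both conditions:
  Yara (age=56, score=68) -> no
  Iris (age=27, score=86) -> no
  Uma (age=37, score=59) -> no
  Alice (age=56, score=78) -> no
  Dave (age=64, score=86) -> YES
  Bea (age=55, score=70) -> no
  Olivia (age=37, score=68) -> no
  Jack (age=57, score=97) -> YES


ANSWER: Dave, Jack


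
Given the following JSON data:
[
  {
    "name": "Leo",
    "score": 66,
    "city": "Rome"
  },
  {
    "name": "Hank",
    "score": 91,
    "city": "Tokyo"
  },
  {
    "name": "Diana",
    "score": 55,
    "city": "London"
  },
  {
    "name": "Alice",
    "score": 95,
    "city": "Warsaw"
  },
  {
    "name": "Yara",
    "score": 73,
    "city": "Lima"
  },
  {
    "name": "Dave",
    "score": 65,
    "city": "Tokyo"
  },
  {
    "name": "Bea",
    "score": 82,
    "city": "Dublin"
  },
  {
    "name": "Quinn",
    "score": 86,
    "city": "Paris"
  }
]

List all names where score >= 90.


Filtering records where score >= 90:
  Leo (score=66) -> no
  Hank (score=91) -> YES
  Diana (score=55) -> no
  Alice (score=95) -> YES
  Yara (score=73) -> no
  Dave (score=65) -> no
  Bea (score=82) -> no
  Quinn (score=86) -> no


ANSWER: Hank, Alice


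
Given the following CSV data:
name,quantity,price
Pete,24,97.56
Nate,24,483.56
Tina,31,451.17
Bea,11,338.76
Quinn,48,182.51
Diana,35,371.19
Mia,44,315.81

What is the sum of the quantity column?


Values in 'quantity' column:
  Row 1: 24
  Row 2: 24
  Row 3: 31
  Row 4: 11
  Row 5: 48
  Row 6: 35
  Row 7: 44
Sum = 24 + 24 + 31 + 11 + 48 + 35 + 44 = 217

ANSWER: 217


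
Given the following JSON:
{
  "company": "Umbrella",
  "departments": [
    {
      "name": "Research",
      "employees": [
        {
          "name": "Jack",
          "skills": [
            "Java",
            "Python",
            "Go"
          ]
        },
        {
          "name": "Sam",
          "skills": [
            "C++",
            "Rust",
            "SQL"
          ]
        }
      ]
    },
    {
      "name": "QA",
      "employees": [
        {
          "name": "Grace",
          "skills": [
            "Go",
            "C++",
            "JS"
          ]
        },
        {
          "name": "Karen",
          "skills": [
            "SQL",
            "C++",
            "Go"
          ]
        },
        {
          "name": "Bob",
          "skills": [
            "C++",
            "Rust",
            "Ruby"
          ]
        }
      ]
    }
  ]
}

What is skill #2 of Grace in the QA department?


Path: departments[1].employees[0].skills[1]
Value: C++

ANSWER: C++


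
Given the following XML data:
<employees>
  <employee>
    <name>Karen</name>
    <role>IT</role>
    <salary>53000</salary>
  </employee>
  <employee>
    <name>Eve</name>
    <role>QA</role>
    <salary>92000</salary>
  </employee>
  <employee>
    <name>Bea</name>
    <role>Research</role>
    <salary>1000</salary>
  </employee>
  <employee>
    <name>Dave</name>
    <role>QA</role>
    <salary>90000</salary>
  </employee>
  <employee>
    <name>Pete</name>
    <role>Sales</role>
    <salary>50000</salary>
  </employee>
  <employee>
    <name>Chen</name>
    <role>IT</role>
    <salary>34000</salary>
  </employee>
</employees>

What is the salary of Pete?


Searching for <employee> with <name>Pete</name>
Found at position 5
<salary>50000</salary>

ANSWER: 50000


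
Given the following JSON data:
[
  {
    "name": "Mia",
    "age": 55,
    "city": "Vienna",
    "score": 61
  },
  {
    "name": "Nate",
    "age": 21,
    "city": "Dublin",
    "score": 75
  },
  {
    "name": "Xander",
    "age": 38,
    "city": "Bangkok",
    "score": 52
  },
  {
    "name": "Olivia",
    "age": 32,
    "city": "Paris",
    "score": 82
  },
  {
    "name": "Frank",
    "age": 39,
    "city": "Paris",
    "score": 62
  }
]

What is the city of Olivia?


Looking up record where name = Olivia
Record index: 3
Field 'city' = Paris

ANSWER: Paris


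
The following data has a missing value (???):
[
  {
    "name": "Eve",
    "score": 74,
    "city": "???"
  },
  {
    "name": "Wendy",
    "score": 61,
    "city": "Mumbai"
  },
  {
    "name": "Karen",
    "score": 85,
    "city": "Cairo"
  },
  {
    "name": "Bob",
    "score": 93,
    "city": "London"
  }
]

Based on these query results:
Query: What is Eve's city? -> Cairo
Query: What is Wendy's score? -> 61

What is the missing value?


The missing value is Eve's city
From query: Eve's city = Cairo

ANSWER: Cairo


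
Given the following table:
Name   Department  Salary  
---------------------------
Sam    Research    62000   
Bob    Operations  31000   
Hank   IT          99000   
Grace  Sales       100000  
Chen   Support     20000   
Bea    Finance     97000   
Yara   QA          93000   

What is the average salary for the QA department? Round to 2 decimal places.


QA department members:
  Yara: 93000
Sum = 93000
Count = 1
Average = 93000 / 1 = 93000.00

ANSWER: 93000.00


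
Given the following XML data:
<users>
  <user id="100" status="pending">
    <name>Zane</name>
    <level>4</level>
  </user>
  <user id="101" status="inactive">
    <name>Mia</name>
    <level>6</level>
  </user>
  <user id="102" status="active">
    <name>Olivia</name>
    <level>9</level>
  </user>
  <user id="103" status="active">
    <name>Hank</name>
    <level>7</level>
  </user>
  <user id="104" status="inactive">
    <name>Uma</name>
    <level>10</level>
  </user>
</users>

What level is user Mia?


Finding user: Mia
<level>6</level>

ANSWER: 6


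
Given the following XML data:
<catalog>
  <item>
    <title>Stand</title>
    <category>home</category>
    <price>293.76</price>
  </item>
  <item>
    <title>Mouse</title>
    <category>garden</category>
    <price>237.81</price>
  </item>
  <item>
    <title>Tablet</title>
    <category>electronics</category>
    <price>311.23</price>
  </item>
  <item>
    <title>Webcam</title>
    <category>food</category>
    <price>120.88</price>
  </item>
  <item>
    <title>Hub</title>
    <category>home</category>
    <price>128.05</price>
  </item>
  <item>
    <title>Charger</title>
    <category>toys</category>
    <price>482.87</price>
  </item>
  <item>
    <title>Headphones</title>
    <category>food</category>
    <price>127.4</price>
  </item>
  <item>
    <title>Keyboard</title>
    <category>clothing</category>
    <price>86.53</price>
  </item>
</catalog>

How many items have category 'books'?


Scanning <item> elements for <category>books</category>:
Count: 0

ANSWER: 0


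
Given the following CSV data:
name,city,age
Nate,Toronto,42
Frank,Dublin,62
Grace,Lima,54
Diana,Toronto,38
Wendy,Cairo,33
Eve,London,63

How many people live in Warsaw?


Scanning city column for 'Warsaw':
Total matches: 0

ANSWER: 0


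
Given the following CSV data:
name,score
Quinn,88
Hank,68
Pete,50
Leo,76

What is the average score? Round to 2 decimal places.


Scores: 88, 68, 50, 76
Sum = 282
Count = 4
Average = 282 / 4 = 70.50

ANSWER: 70.50


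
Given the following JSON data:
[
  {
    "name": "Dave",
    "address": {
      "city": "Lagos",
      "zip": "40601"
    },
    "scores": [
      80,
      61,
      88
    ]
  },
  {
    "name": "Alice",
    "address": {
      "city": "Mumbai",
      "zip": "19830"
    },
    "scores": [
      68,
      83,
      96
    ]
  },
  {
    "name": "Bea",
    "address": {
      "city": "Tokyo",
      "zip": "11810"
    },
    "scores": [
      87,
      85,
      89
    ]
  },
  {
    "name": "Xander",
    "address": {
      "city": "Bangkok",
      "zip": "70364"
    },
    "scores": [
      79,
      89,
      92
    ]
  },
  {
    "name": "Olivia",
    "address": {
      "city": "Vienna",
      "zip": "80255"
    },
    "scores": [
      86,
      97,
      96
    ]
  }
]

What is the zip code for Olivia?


Path: records[4].address.zip
Value: 80255

ANSWER: 80255


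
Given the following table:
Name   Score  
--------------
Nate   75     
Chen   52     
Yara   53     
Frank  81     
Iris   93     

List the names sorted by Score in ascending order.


Sorting by Score (ascending):
  Chen: 52
  Yara: 53
  Nate: 75
  Frank: 81
  Iris: 93


ANSWER: Chen, Yara, Nate, Frank, Iris


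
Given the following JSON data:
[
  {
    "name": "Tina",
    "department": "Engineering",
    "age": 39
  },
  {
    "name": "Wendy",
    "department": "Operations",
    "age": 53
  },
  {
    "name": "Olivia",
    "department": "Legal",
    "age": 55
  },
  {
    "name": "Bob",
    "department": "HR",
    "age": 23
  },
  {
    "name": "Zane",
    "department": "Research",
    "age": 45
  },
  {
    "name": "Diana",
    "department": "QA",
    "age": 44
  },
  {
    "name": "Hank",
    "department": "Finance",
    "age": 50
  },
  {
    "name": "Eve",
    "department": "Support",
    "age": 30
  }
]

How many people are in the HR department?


Scanning records for department = HR
  Record 3: Bob
Count: 1

ANSWER: 1


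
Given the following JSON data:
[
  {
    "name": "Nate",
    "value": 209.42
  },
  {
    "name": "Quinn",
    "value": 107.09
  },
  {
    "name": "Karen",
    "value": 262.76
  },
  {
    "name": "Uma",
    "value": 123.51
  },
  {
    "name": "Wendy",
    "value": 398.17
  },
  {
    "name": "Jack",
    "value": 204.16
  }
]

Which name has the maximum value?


Comparing values:
  Nate: 209.42
  Quinn: 107.09
  Karen: 262.76
  Uma: 123.51
  Wendy: 398.17
  Jack: 204.16
Maximum: Wendy (398.17)

ANSWER: Wendy


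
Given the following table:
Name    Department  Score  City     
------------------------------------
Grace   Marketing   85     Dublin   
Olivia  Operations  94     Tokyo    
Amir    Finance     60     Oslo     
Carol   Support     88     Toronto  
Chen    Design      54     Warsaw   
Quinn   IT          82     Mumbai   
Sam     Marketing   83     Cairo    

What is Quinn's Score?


Row 6: Quinn
Score = 82

ANSWER: 82


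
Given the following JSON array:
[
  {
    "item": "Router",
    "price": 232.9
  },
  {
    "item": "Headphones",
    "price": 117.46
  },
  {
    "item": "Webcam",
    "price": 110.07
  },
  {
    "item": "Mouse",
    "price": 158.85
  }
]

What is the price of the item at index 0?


Array index 0 -> Router
price = 232.9

ANSWER: 232.9


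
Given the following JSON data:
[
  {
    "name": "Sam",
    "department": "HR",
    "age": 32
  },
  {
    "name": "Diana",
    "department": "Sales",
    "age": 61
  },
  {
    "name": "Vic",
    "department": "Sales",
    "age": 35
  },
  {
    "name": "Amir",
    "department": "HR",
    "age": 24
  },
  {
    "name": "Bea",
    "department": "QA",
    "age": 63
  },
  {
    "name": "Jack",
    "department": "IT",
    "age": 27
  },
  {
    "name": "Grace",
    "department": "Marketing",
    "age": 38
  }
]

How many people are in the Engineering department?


Scanning records for department = Engineering
  No matches found
Count: 0

ANSWER: 0


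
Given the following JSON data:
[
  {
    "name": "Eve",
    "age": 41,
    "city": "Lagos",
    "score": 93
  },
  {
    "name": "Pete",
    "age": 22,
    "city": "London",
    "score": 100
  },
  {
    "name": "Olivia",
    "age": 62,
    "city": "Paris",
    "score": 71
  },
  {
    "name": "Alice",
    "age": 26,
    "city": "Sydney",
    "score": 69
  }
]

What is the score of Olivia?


Looking up record where name = Olivia
Record index: 2
Field 'score' = 71

ANSWER: 71


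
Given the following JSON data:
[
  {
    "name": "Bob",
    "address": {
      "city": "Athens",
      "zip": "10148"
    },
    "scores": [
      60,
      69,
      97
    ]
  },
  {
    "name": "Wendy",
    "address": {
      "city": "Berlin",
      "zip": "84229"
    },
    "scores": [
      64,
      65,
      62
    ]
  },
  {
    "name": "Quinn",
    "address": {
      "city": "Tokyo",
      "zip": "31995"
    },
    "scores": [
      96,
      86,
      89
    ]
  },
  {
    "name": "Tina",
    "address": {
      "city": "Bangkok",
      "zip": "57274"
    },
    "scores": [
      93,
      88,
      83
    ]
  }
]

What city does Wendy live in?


Path: records[1].address.city
Value: Berlin

ANSWER: Berlin


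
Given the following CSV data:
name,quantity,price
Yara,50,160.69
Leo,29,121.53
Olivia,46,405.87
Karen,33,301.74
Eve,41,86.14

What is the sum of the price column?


Values in 'price' column:
  Row 1: 160.69
  Row 2: 121.53
  Row 3: 405.87
  Row 4: 301.74
  Row 5: 86.14
Sum = 160.69 + 121.53 + 405.87 + 301.74 + 86.14 = 1075.97

ANSWER: 1075.97


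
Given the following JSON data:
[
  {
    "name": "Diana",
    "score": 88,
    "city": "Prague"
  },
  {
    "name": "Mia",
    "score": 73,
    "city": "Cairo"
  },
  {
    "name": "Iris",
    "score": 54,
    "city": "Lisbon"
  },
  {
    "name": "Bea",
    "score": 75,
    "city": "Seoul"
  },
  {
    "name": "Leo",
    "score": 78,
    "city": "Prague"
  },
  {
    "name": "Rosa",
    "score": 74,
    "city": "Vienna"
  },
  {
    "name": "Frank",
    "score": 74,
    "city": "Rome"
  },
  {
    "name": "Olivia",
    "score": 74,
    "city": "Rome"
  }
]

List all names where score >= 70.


Filtering records where score >= 70:
  Diana (score=88) -> YES
  Mia (score=73) -> YES
  Iris (score=54) -> no
  Bea (score=75) -> YES
  Leo (score=78) -> YES
  Rosa (score=74) -> YES
  Frank (score=74) -> YES
  Olivia (score=74) -> YES


ANSWER: Diana, Mia, Bea, Leo, Rosa, Frank, Olivia


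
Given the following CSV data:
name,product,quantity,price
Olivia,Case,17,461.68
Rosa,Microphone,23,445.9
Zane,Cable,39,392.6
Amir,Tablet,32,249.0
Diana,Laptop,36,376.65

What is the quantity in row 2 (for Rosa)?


Row 2: Rosa
Column 'quantity' = 23

ANSWER: 23


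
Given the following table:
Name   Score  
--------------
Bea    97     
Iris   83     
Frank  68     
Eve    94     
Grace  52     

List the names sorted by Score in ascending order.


Sorting by Score (ascending):
  Grace: 52
  Frank: 68
  Iris: 83
  Eve: 94
  Bea: 97


ANSWER: Grace, Frank, Iris, Eve, Bea


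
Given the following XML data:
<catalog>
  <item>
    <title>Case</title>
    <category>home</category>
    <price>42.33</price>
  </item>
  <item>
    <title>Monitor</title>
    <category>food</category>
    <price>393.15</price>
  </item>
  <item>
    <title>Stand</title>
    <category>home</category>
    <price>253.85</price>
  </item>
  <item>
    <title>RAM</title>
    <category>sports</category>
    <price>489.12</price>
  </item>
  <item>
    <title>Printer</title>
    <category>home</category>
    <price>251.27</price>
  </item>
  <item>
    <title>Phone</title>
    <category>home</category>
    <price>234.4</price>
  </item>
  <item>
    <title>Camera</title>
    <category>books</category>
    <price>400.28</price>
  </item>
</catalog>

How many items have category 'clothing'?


Scanning <item> elements for <category>clothing</category>:
Count: 0

ANSWER: 0


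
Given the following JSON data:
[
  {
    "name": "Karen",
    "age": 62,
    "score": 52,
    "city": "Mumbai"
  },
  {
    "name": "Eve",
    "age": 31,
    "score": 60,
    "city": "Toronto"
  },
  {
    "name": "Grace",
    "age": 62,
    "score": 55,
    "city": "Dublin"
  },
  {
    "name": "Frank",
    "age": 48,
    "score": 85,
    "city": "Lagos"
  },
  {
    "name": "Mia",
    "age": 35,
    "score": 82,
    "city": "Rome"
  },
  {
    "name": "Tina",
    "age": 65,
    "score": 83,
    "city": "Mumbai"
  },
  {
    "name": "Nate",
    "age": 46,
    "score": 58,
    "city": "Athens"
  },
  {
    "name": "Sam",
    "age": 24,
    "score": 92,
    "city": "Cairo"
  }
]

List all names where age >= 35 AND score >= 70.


Checking both conditions:
  Karen (age=62, score=52) -> no
  Eve (age=31, score=60) -> no
  Grace (age=62, score=55) -> no
  Frank (age=48, score=85) -> YES
  Mia (age=35, score=82) -> YES
  Tina (age=65, score=83) -> YES
  Nate (age=46, score=58) -> no
  Sam (age=24, score=92) -> no


ANSWER: Frank, Mia, Tina


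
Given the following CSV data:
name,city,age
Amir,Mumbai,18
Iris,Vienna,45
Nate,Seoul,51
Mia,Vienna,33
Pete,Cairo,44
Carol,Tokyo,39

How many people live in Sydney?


Scanning city column for 'Sydney':
Total matches: 0

ANSWER: 0


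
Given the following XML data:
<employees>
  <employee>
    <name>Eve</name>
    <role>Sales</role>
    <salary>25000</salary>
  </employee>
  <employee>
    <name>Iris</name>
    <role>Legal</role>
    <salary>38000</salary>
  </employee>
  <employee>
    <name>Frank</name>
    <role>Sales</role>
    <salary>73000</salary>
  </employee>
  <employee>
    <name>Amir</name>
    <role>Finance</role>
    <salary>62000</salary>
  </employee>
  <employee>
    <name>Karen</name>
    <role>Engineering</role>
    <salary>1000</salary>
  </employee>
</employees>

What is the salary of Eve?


Searching for <employee> with <name>Eve</name>
Found at position 1
<salary>25000</salary>

ANSWER: 25000


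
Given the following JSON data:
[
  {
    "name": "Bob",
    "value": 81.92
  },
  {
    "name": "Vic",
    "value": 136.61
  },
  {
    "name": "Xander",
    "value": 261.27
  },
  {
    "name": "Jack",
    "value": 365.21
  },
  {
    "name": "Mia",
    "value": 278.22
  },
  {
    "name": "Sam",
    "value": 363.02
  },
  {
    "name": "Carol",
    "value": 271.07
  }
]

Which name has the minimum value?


Comparing values:
  Bob: 81.92
  Vic: 136.61
  Xander: 261.27
  Jack: 365.21
  Mia: 278.22
  Sam: 363.02
  Carol: 271.07
Minimum: Bob (81.92)

ANSWER: Bob


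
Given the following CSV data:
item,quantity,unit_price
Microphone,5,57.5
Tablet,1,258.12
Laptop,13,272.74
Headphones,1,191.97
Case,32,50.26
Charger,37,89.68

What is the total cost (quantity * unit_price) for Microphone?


Row: Microphone
quantity = 5
unit_price = 57.5
total = 5 * 57.5 = 287.5

ANSWER: 287.5


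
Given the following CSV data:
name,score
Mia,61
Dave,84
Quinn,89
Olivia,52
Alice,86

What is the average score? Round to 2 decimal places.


Scores: 61, 84, 89, 52, 86
Sum = 372
Count = 5
Average = 372 / 5 = 74.40

ANSWER: 74.40


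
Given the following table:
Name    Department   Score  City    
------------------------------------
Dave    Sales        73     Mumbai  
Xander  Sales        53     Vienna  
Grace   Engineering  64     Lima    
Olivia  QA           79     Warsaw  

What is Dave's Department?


Row 1: Dave
Department = Sales

ANSWER: Sales


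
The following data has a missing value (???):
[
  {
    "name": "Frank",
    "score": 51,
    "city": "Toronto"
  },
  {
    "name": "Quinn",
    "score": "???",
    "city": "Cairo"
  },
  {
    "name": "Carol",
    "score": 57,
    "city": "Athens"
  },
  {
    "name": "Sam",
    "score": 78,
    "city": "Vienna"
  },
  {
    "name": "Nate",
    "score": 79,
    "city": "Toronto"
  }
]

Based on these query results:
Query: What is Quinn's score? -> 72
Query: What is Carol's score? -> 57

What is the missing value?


The missing value is Quinn's score
From query: Quinn's score = 72

ANSWER: 72


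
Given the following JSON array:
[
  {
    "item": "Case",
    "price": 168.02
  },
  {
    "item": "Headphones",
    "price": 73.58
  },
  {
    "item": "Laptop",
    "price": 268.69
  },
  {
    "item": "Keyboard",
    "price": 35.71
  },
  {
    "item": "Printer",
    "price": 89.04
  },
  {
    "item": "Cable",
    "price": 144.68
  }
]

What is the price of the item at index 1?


Array index 1 -> Headphones
price = 73.58

ANSWER: 73.58


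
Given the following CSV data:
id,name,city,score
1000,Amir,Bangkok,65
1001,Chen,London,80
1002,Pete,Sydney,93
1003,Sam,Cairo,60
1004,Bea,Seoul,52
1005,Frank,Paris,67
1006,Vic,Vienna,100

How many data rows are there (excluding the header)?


Counting rows (excluding header):
Header: id,name,city,score
Data rows: 7

ANSWER: 7


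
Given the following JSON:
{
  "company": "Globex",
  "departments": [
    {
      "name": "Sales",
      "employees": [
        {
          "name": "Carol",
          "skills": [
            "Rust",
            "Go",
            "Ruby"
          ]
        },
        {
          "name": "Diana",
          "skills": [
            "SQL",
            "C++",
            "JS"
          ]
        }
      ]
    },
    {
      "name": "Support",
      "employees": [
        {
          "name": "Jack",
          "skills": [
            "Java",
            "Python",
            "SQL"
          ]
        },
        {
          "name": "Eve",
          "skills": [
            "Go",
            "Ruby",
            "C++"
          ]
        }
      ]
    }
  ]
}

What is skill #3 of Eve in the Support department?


Path: departments[1].employees[1].skills[2]
Value: C++

ANSWER: C++


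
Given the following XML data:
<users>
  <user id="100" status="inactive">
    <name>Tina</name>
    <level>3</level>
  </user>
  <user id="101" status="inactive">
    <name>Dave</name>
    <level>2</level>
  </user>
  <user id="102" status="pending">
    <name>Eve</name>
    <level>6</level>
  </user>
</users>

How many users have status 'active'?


Counting users with status='active':
Count: 0

ANSWER: 0


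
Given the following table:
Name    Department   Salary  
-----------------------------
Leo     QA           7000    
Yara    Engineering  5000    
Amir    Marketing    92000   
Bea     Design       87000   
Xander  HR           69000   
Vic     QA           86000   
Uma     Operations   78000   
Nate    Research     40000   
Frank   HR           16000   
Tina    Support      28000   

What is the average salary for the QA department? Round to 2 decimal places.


QA department members:
  Leo: 7000
  Vic: 86000
Sum = 93000
Count = 2
Average = 93000 / 2 = 46500.00

ANSWER: 46500.00


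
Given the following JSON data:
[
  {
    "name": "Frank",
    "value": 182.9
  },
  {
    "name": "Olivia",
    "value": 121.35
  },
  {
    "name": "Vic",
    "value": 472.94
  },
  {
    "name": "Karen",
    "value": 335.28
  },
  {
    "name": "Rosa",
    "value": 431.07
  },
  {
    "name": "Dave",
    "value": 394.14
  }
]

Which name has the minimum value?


Comparing values:
  Frank: 182.9
  Olivia: 121.35
  Vic: 472.94
  Karen: 335.28
  Rosa: 431.07
  Dave: 394.14
Minimum: Olivia (121.35)

ANSWER: Olivia


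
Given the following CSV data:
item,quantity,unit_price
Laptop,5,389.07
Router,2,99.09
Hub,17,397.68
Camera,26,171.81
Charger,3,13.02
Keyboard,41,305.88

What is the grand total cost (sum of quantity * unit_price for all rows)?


Computing row totals:
  Laptop: 5 * 389.07 = 1945.35
  Router: 2 * 99.09 = 198.18
  Hub: 17 * 397.68 = 6760.56
  Camera: 26 * 171.81 = 4467.06
  Charger: 3 * 13.02 = 39.06
  Keyboard: 41 * 305.88 = 12541.08
Grand total = 1945.35 + 198.18 + 6760.56 + 4467.06 + 39.06 + 12541.08 = 25951.29

ANSWER: 25951.29


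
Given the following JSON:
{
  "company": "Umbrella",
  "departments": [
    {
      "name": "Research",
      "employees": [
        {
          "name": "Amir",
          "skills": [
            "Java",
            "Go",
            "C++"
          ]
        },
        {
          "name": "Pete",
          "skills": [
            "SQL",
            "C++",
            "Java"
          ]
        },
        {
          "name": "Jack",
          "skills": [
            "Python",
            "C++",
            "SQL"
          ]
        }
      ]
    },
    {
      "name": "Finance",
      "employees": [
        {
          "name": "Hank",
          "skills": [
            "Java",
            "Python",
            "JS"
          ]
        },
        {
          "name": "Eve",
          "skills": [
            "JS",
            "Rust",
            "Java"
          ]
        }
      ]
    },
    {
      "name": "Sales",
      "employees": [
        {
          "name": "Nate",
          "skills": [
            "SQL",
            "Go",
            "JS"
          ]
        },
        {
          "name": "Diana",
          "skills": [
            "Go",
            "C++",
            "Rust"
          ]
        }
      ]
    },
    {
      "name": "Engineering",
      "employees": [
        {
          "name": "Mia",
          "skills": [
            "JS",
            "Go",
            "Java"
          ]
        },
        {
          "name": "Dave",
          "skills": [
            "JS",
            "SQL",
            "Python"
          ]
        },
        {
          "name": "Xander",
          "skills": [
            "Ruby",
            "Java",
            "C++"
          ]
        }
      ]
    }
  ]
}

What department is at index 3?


Path: departments[3].name
Value: Engineering

ANSWER: Engineering


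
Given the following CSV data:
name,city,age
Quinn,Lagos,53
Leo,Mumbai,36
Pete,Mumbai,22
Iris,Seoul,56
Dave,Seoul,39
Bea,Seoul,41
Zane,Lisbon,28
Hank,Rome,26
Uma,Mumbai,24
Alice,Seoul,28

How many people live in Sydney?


Scanning city column for 'Sydney':
Total matches: 0

ANSWER: 0


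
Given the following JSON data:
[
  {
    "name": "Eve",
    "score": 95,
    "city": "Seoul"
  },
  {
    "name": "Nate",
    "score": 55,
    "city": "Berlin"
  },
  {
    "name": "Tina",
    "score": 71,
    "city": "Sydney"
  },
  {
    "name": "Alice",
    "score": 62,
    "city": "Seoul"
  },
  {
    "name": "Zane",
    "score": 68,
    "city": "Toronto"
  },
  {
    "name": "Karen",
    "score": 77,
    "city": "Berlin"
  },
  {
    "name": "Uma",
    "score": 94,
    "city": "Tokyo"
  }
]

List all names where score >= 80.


Filtering records where score >= 80:
  Eve (score=95) -> YES
  Nate (score=55) -> no
  Tina (score=71) -> no
  Alice (score=62) -> no
  Zane (score=68) -> no
  Karen (score=77) -> no
  Uma (score=94) -> YES


ANSWER: Eve, Uma


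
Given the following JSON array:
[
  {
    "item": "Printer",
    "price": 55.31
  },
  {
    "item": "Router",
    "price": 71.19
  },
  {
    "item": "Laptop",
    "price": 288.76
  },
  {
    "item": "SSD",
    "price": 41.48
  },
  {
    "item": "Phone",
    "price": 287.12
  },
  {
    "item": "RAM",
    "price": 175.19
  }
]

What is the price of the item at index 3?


Array index 3 -> SSD
price = 41.48

ANSWER: 41.48


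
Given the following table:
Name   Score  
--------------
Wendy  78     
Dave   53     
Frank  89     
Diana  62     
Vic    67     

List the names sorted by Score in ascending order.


Sorting by Score (ascending):
  Dave: 53
  Diana: 62
  Vic: 67
  Wendy: 78
  Frank: 89


ANSWER: Dave, Diana, Vic, Wendy, Frank


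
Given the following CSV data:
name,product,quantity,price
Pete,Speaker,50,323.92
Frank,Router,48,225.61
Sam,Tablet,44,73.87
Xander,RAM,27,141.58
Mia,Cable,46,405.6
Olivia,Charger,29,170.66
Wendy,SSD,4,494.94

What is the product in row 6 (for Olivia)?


Row 6: Olivia
Column 'product' = Charger

ANSWER: Charger


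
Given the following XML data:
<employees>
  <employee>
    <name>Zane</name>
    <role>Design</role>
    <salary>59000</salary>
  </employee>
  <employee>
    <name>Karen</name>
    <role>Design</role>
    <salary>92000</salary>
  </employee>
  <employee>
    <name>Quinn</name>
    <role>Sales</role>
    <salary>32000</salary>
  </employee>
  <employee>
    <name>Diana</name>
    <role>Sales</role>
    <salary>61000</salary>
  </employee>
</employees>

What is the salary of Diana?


Searching for <employee> with <name>Diana</name>
Found at position 4
<salary>61000</salary>

ANSWER: 61000


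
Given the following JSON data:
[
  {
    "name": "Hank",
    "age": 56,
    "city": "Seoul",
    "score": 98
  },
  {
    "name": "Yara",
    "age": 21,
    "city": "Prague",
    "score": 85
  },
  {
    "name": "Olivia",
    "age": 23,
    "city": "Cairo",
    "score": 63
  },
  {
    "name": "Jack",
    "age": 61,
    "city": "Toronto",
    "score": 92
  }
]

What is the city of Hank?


Looking up record where name = Hank
Record index: 0
Field 'city' = Seoul

ANSWER: Seoul


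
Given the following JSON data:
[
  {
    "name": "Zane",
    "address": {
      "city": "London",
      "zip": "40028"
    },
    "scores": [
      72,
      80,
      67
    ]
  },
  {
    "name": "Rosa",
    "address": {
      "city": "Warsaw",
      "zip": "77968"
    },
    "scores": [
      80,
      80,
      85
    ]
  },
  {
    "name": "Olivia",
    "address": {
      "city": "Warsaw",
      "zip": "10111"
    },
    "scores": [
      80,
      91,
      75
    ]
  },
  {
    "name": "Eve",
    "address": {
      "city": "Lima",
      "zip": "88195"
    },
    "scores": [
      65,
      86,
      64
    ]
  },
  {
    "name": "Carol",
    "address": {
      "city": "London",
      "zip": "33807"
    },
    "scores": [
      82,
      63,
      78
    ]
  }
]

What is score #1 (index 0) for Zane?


Path: records[0].scores[0]
Value: 72

ANSWER: 72


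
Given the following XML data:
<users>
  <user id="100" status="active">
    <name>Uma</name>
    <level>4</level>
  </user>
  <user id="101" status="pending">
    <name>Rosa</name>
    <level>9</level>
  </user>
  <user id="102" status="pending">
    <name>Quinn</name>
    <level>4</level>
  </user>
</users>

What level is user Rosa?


Finding user: Rosa
<level>9</level>

ANSWER: 9


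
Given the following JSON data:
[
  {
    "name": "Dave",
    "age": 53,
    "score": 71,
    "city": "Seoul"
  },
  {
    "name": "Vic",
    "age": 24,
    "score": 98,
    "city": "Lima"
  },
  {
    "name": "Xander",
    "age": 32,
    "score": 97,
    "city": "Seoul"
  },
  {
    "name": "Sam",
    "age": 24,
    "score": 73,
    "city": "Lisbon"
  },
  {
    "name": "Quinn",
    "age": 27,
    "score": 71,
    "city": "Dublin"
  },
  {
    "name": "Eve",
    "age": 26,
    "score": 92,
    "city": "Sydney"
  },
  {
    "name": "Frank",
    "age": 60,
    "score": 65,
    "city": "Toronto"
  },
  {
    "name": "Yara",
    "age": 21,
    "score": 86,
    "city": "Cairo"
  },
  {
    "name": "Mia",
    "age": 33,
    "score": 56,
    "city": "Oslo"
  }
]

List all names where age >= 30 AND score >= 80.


Checking both conditions:
  Dave (age=53, score=71) -> no
  Vic (age=24, score=98) -> no
  Xander (age=32, score=97) -> YES
  Sam (age=24, score=73) -> no
  Quinn (age=27, score=71) -> no
  Eve (age=26, score=92) -> no
  Frank (age=60, score=65) -> no
  Yara (age=21, score=86) -> no
  Mia (age=33, score=56) -> no


ANSWER: Xander


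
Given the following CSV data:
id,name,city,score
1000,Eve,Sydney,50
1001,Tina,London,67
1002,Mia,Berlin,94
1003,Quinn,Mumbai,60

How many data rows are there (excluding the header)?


Counting rows (excluding header):
Header: id,name,city,score
Data rows: 4

ANSWER: 4


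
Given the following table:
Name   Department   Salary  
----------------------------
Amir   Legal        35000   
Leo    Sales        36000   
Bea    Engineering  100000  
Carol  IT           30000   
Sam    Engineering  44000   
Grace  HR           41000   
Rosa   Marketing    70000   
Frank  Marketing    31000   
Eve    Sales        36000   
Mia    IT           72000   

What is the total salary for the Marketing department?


Marketing department members:
  Rosa: 70000
  Frank: 31000
Total = 70000 + 31000 = 101000

ANSWER: 101000


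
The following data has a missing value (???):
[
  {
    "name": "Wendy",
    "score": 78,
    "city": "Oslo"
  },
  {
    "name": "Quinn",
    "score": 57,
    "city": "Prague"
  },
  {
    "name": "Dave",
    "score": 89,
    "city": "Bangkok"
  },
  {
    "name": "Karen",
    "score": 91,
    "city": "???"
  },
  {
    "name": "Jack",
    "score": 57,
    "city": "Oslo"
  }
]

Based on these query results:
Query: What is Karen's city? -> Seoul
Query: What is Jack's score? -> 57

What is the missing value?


The missing value is Karen's city
From query: Karen's city = Seoul

ANSWER: Seoul


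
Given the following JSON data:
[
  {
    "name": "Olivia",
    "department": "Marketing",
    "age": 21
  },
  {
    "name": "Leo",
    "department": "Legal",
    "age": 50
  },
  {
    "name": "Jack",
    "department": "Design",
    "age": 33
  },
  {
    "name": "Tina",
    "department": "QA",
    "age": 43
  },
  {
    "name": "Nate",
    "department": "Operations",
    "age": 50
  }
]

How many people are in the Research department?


Scanning records for department = Research
  No matches found
Count: 0

ANSWER: 0


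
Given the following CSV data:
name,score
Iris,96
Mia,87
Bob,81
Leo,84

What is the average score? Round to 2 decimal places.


Scores: 96, 87, 81, 84
Sum = 348
Count = 4
Average = 348 / 4 = 87.00

ANSWER: 87.00
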